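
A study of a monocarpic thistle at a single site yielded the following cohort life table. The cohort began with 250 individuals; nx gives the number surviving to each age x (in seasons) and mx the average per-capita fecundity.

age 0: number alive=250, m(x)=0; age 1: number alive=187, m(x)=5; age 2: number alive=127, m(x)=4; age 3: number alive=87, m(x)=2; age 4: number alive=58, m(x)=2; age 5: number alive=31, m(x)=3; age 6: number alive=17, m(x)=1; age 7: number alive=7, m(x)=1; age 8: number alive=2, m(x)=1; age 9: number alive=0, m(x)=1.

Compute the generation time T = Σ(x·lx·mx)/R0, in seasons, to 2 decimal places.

1.93

lx = nx/n0 = nx/250: 1, 0.748, 0.508, 0.348, 0.232, 0.124, 0.068, 0.028, 0.008, 0
lx·mx: 0, 3.74, 2.032, 0.696, 0.464, 0.372, 0.068, 0.028, 0.008, 0 → R0 = 7.408
x·lx·mx: 0, 3.74, 4.064, 2.088, 1.856, 1.86, 0.408, 0.196, 0.064, 0 → Σ = 14.276
T = 14.276 / 7.408 = 1.927106… → 1.93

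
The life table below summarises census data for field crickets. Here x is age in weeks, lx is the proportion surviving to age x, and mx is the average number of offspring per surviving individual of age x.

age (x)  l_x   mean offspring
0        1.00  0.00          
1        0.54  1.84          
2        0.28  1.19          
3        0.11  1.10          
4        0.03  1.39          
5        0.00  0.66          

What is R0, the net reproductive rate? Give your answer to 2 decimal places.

lx·mx by age: 0, 0.9936, 0.3332, 0.121, 0.0417, 0
R0 = Σ lx·mx = 1.4895 → 1.49

1.49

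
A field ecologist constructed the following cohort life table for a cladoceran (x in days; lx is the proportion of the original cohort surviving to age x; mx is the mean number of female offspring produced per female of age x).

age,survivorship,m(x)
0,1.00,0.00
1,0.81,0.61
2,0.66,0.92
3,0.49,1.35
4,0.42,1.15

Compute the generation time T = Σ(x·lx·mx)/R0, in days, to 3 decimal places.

2.505

lx·mx: 0, 0.4941, 0.6072, 0.6615, 0.483 → R0 = 2.2458
x·lx·mx: 0, 0.4941, 1.2144, 1.9845, 1.932 → Σ = 5.625
T = 5.625 / 2.2458 = 2.504675… → 2.505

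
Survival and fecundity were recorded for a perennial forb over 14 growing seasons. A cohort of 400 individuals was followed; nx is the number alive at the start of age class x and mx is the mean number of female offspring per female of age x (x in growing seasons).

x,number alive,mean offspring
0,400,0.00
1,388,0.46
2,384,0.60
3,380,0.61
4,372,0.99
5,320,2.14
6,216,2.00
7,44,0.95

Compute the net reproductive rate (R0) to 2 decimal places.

5.42

lx = nx/n0 = nx/400: 1, 0.97, 0.96, 0.95, 0.93, 0.8, 0.54, 0.11
lx·mx by age: 0, 0.4462, 0.576, 0.5795, 0.9207, 1.712, 1.08, 0.1045
R0 = Σ lx·mx = 5.4189 → 5.42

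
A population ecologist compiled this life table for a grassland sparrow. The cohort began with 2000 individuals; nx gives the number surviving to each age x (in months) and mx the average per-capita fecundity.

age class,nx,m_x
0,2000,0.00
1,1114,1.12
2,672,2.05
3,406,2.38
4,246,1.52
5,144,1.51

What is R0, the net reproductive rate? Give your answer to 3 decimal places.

2.091

lx = nx/n0 = nx/2000: 1, 0.557, 0.336, 0.203, 0.123, 0.072
lx·mx by age: 0, 0.62384, 0.6888, 0.48314, 0.18696, 0.10872
R0 = Σ lx·mx = 2.09146 → 2.091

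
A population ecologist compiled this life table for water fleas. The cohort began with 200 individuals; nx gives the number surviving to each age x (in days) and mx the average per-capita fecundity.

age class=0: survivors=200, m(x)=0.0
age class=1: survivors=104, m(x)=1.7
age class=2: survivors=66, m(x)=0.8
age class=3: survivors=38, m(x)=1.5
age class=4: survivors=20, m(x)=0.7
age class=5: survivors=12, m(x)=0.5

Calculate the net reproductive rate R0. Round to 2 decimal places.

1.53

lx = nx/n0 = nx/200: 1, 0.52, 0.33, 0.19, 0.1, 0.06
lx·mx by age: 0, 0.884, 0.264, 0.285, 0.07, 0.03
R0 = Σ lx·mx = 1.533 → 1.53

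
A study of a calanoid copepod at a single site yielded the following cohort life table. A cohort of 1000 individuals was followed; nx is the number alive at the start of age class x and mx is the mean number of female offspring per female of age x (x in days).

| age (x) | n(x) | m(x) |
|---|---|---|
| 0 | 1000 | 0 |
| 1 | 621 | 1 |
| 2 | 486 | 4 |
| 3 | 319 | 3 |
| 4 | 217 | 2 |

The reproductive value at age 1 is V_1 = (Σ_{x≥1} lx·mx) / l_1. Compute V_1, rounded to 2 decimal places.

6.37

lx = nx/n0 = nx/1000: 1, 0.621, 0.486, 0.319, 0.217
lx·mx for x ≥ 1: 0.621, 1.944, 0.957, 0.434 → sum = 3.956
V_1 = 3.956 / l_1 = 3.956 / 0.621 = 6.37037… → 6.37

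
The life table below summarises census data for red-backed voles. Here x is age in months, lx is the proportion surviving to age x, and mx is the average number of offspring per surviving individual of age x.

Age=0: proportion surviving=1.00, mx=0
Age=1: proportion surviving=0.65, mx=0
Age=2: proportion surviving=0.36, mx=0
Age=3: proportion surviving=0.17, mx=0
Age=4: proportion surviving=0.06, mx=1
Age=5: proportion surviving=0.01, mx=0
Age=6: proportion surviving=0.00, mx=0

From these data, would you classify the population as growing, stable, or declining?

declining

R0 = Σ lx·mx = 0 + 0 + 0 + 0 + 0.06 + 0 + 0 = 0.06
R0 < 1, so the population is declining.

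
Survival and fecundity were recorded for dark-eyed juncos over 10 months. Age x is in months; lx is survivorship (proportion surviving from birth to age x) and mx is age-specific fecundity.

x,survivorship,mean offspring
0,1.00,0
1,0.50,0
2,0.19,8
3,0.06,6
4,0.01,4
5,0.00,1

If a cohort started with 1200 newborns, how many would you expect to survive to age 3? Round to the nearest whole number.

72

Expected survivors = N0 · l_3 = 1200 × 0.06 = 72 → 72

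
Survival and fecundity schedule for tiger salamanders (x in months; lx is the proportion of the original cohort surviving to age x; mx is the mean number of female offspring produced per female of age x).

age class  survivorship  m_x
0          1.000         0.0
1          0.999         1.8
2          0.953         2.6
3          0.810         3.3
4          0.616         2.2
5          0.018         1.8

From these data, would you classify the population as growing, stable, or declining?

R0 = Σ lx·mx = 0 + 1.7982 + 2.4778 + 2.673 + 1.3552 + 0.0324 = 8.3366
R0 > 1, so the population is growing.

growing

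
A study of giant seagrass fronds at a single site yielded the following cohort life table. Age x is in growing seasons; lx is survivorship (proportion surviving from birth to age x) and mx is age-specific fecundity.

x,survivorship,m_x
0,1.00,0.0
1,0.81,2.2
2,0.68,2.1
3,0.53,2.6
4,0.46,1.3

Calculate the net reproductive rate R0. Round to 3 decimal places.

lx·mx by age: 0, 1.782, 1.428, 1.378, 0.598
R0 = Σ lx·mx = 5.186 → 5.186

5.186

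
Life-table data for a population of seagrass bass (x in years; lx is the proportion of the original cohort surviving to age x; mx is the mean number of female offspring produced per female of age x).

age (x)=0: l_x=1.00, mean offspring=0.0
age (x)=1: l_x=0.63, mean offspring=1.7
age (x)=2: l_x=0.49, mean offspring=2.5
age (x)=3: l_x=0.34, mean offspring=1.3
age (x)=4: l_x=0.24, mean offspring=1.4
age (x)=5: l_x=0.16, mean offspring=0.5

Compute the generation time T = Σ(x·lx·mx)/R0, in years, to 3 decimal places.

lx·mx: 0, 1.071, 1.225, 0.442, 0.336, 0.08 → R0 = 3.154
x·lx·mx: 0, 1.071, 2.45, 1.326, 1.344, 0.4 → Σ = 6.591
T = 6.591 / 3.154 = 2.089727… → 2.090

2.090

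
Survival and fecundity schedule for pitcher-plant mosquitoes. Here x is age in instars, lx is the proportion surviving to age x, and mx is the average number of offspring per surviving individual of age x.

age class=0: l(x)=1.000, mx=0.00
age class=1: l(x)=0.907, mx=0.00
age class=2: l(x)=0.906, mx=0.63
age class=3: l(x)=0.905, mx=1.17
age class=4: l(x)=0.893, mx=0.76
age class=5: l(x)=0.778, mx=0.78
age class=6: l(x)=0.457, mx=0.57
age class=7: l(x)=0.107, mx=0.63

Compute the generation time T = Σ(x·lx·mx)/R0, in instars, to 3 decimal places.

3.732

lx·mx: 0, 0, 0.57078, 1.05885, 0.67868, 0.60684, 0.26049, 0.06741 → R0 = 3.24305
x·lx·mx: 0, 0, 1.14156, 3.17655, 2.71472, 3.0342, 1.56294, 0.47187 → Σ = 12.10184
T = 12.10184 / 3.24305 = 3.731623… → 3.732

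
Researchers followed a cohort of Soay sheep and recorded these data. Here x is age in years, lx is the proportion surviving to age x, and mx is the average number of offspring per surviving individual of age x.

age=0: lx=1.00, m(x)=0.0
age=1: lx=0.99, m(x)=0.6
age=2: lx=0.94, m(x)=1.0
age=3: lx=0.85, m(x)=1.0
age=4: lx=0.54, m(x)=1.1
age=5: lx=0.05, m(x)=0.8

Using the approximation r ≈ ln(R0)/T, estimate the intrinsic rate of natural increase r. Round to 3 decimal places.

0.439

R0 = Σ lx·mx = 0 + 0.594 + 0.94 + 0.85 + 0.594 + 0.04 = 3.018
Σ x·lx·mx = 7.6; T = 7.6/3.018 = 2.51822…
r ≈ ln(R0)/T = ln(3.018)/2.51822… = 0.43864… → 0.439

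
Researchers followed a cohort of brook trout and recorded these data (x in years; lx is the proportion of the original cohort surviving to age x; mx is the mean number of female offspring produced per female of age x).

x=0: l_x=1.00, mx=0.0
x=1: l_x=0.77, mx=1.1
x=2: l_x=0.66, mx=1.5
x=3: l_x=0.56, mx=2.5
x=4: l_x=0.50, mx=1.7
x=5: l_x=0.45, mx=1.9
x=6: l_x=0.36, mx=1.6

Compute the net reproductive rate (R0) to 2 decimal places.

5.52

lx·mx by age: 0, 0.847, 0.99, 1.4, 0.85, 0.855, 0.576
R0 = Σ lx·mx = 5.518 → 5.52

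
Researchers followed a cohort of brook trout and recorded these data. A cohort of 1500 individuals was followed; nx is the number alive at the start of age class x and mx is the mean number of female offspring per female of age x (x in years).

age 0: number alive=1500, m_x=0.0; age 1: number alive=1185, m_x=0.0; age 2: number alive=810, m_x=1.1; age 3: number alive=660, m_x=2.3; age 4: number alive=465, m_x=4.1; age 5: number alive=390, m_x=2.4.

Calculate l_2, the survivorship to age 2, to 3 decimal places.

l_2 = n_2/n_0 = 810/1500 = 0.54 → 0.540

0.540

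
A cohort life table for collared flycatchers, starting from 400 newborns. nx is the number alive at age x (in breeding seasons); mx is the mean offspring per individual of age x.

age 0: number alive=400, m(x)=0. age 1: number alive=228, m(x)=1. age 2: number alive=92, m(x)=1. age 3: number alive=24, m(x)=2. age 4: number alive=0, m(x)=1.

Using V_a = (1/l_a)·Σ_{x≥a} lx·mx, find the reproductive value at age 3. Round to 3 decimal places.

2.000

lx = nx/n0 = nx/400: 1, 0.57, 0.23, 0.06, 0
lx·mx for x ≥ 3: 0.12, 0 → sum = 0.12
V_3 = 0.12 / l_3 = 0.12 / 0.06 = 2 → 2.000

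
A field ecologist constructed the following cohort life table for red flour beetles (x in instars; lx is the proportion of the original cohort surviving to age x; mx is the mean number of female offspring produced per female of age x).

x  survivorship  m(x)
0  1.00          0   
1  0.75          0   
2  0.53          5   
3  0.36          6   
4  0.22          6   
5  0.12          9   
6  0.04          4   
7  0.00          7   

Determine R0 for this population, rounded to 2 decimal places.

lx·mx by age: 0, 0, 2.65, 2.16, 1.32, 1.08, 0.16, 0
R0 = Σ lx·mx = 7.37 → 7.37

7.37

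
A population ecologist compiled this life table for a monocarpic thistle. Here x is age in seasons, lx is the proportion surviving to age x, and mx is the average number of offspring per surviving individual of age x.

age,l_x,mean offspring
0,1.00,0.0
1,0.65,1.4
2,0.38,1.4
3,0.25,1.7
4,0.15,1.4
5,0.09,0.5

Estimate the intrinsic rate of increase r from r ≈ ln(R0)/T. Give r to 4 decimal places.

0.3701

R0 = Σ lx·mx = 0 + 0.91 + 0.532 + 0.425 + 0.21 + 0.045 = 2.122
Σ x·lx·mx = 4.314; T = 4.314/2.122 = 2.03299…
r ≈ ln(R0)/T = ln(2.122)/2.03299… = 0.370076… → 0.3701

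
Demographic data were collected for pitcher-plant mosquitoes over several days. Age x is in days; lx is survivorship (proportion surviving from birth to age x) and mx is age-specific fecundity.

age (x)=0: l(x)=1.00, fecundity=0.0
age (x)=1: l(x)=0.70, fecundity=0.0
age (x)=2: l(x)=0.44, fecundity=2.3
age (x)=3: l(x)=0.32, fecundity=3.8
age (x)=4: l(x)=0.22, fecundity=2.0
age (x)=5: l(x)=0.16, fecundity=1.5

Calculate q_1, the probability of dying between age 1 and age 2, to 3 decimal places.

q_1 = (l_1 − l_2) / l_1 = (0.7 − 0.44) / 0.7
     = 0.26 / 0.7 = 0.371429… → 0.371

0.371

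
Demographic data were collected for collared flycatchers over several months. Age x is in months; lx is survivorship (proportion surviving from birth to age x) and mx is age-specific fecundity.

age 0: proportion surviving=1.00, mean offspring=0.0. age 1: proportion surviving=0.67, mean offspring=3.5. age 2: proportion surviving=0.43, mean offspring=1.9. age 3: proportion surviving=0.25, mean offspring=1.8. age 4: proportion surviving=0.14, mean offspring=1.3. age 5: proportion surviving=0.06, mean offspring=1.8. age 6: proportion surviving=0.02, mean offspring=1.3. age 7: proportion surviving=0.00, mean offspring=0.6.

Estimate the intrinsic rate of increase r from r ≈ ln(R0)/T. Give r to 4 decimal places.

R0 = Σ lx·mx = 0 + 2.345 + 0.817 + 0.45 + 0.182 + 0.108 + 0.026 + 0 = 3.928
Σ x·lx·mx = 6.753; T = 6.753/3.928 = 1.7192…
r ≈ ln(R0)/T = ln(3.928)/1.7192… = 0.795797… → 0.7958

0.7958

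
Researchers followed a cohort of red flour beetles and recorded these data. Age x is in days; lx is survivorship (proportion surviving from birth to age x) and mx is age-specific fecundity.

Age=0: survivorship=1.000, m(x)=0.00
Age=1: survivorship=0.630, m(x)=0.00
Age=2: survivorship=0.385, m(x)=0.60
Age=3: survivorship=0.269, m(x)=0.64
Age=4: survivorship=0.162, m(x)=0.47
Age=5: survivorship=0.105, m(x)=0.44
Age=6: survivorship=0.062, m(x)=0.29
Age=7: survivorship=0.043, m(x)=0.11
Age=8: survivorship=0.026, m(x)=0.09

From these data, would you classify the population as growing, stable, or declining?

R0 = Σ lx·mx = 0 + 0 + 0.231 + 0.17216 + 0.07614 + 0.0462 + 0.01798 + 0.00473 + 0.00234 = 0.55055
R0 < 1, so the population is declining.

declining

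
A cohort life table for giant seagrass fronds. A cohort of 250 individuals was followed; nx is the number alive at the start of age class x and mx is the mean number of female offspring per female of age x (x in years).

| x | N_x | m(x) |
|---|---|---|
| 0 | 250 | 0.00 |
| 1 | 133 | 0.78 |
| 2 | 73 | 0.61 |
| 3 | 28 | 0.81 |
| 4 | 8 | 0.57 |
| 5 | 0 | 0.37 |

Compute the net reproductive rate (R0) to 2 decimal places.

0.70

lx = nx/n0 = nx/250: 1, 0.532, 0.292, 0.112, 0.032, 0
lx·mx by age: 0, 0.41496, 0.17812, 0.09072, 0.01824, 0
R0 = Σ lx·mx = 0.70204 → 0.70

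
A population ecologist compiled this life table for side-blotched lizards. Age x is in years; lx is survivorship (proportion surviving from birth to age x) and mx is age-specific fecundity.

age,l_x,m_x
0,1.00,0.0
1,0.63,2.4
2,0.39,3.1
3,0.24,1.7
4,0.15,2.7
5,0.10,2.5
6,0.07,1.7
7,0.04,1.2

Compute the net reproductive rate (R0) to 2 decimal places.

lx·mx by age: 0, 1.512, 1.209, 0.408, 0.405, 0.25, 0.119, 0.048
R0 = Σ lx·mx = 3.951 → 3.95

3.95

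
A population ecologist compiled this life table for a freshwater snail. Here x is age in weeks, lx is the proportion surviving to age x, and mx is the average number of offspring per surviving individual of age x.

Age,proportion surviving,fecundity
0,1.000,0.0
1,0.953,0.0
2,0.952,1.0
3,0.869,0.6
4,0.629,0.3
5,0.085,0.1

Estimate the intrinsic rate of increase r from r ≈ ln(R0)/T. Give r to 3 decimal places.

R0 = Σ lx·mx = 0 + 0 + 0.952 + 0.5214 + 0.1887 + 0.0085 = 1.6706
Σ x·lx·mx = 4.2655; T = 4.2655/1.6706 = 2.55327…
r ≈ ln(R0)/T = ln(1.6706)/2.55327… = 0.20099… → 0.201

0.201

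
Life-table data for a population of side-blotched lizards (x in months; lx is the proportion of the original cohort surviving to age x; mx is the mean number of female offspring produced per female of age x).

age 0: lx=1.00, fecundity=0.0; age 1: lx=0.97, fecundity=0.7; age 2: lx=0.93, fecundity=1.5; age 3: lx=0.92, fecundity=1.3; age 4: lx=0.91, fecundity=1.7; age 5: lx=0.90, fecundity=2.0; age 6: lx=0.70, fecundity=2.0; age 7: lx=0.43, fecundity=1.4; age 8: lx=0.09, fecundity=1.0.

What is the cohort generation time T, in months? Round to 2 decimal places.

lx·mx: 0, 0.679, 1.395, 1.196, 1.547, 1.8, 1.4, 0.602, 0.09 → R0 = 8.709
x·lx·mx: 0, 0.679, 2.79, 3.588, 6.188, 9, 8.4, 4.214, 0.72 → Σ = 35.579
T = 35.579 / 8.709 = 4.085314… → 4.09

4.09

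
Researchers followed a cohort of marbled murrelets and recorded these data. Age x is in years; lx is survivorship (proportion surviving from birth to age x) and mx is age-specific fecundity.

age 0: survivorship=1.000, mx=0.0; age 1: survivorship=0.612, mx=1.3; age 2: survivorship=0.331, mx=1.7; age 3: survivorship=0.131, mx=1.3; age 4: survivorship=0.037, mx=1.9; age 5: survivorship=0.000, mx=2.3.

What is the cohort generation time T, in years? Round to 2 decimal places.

lx·mx: 0, 0.7956, 0.5627, 0.1703, 0.0703, 0 → R0 = 1.5989
x·lx·mx: 0, 0.7956, 1.1254, 0.5109, 0.2812, 0 → Σ = 2.7131
T = 2.7131 / 1.5989 = 1.696854… → 1.70

1.70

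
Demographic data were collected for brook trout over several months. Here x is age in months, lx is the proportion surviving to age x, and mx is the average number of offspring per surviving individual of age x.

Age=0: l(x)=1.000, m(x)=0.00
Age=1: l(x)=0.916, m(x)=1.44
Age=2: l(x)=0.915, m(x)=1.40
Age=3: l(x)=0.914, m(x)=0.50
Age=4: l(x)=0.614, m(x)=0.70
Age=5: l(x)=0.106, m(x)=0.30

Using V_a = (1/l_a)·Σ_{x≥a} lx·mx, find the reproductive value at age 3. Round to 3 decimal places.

1.005

lx·mx for x ≥ 3: 0.457, 0.4298, 0.0318 → sum = 0.9186
V_3 = 0.9186 / l_3 = 0.9186 / 0.914 = 1.005033… → 1.005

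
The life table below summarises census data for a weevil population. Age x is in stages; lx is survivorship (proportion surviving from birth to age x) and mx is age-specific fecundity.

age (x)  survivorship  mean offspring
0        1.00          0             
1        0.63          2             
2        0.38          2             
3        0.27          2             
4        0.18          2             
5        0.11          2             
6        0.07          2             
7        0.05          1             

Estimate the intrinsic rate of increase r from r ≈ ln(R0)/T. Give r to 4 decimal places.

0.4927

R0 = Σ lx·mx = 0 + 1.26 + 0.76 + 0.54 + 0.36 + 0.22 + 0.14 + 0.05 = 3.33
Σ x·lx·mx = 8.13; T = 8.13/3.33 = 2.44144…
r ≈ ln(R0)/T = ln(3.33)/2.44144… = 0.49273… → 0.4927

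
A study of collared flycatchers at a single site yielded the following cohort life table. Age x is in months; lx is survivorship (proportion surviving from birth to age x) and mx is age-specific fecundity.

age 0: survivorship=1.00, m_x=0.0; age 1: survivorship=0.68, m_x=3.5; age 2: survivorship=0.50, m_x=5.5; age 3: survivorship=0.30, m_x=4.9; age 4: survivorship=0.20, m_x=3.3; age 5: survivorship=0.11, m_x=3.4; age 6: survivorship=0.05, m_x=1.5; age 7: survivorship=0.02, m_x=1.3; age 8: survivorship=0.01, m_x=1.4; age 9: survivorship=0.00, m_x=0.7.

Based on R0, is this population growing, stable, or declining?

growing

R0 = Σ lx·mx = 0 + 2.38 + 2.75 + 1.47 + 0.66 + 0.374 + 0.075 + 0.026 + 0.014 + 0 = 7.749
R0 > 1, so the population is growing.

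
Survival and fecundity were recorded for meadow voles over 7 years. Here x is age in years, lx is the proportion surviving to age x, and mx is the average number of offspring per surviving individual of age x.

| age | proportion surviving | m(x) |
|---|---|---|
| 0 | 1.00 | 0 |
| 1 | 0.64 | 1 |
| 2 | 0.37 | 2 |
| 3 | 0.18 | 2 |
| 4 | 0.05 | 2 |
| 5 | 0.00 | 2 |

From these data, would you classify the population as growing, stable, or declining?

R0 = Σ lx·mx = 0 + 0.64 + 0.74 + 0.36 + 0.1 + 0 = 1.84
R0 > 1, so the population is growing.

growing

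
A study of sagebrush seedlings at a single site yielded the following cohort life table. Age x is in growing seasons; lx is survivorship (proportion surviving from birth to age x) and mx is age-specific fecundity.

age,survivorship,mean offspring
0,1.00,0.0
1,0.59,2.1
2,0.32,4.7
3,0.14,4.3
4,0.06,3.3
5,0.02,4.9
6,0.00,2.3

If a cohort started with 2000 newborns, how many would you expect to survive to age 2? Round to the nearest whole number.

Expected survivors = N0 · l_2 = 2000 × 0.32 = 640 → 640

640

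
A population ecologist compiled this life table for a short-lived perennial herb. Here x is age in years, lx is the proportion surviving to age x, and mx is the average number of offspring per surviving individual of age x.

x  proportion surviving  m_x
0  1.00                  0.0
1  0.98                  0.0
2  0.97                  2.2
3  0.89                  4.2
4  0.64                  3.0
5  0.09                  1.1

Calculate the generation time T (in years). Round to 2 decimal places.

3.00

lx·mx: 0, 0, 2.134, 3.738, 1.92, 0.099 → R0 = 7.891
x·lx·mx: 0, 0, 4.268, 11.214, 7.68, 0.495 → Σ = 23.657
T = 23.657 / 7.891 = 2.997972… → 3.00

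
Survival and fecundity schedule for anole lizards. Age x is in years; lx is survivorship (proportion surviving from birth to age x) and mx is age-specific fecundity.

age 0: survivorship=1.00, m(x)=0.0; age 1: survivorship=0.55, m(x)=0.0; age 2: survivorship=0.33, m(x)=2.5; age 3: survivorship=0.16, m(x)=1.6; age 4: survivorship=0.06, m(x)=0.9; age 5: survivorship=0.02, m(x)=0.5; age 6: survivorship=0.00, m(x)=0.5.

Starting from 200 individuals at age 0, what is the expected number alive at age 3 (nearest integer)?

Expected survivors = N0 · l_3 = 200 × 0.16 = 32 → 32

32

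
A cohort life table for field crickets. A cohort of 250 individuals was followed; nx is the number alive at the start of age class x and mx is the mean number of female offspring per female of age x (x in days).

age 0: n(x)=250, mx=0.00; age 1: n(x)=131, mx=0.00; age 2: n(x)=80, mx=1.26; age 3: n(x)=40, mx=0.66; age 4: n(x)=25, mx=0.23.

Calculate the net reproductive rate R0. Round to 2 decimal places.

0.53

lx = nx/n0 = nx/250: 1, 0.524, 0.32, 0.16, 0.1
lx·mx by age: 0, 0, 0.4032, 0.1056, 0.023
R0 = Σ lx·mx = 0.5318 → 0.53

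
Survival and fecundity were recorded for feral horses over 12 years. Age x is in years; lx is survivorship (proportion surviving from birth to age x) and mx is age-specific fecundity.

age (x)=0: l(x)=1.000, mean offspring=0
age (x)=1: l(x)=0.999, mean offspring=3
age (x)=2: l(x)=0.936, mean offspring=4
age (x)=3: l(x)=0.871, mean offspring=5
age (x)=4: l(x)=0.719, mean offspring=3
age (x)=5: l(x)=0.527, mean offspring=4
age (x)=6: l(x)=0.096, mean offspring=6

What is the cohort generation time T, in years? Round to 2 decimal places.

lx·mx: 0, 2.997, 3.744, 4.355, 2.157, 2.108, 0.576 → R0 = 15.937
x·lx·mx: 0, 2.997, 7.488, 13.065, 8.628, 10.54, 3.456 → Σ = 46.174
T = 46.174 / 15.937 = 2.897283… → 2.90

2.90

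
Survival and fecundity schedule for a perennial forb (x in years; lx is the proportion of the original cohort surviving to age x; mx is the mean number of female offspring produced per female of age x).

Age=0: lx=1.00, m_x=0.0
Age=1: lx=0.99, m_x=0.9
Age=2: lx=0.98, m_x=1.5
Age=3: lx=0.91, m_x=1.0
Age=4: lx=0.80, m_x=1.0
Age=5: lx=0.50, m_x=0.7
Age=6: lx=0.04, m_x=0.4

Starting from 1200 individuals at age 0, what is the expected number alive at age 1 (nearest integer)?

Expected survivors = N0 · l_1 = 1200 × 0.99 = 1188 → 1188

1188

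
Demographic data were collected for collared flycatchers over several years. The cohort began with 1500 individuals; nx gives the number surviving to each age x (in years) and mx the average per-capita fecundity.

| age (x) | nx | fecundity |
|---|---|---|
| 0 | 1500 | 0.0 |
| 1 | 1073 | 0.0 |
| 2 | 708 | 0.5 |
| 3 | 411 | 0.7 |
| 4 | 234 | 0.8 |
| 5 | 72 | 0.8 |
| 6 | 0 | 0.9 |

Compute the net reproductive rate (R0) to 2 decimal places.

0.59

lx = nx/n0 = nx/1500: 1, 0.71533…, 0.472, 0.274, 0.156, 0.048, 0
lx·mx by age: 0, 0, 0.236, 0.1918, 0.1248, 0.0384, 0
R0 = Σ lx·mx = 0.591… → 0.59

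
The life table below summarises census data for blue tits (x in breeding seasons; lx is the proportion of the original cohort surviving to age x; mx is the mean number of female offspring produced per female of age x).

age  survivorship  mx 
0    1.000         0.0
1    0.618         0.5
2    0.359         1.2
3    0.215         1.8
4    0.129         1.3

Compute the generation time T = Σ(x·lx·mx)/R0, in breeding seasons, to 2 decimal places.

2.32

lx·mx: 0, 0.309, 0.4308, 0.387, 0.1677 → R0 = 1.2945
x·lx·mx: 0, 0.309, 0.8616, 1.161, 0.6708 → Σ = 3.0024
T = 3.0024 / 1.2945 = 2.319351… → 2.32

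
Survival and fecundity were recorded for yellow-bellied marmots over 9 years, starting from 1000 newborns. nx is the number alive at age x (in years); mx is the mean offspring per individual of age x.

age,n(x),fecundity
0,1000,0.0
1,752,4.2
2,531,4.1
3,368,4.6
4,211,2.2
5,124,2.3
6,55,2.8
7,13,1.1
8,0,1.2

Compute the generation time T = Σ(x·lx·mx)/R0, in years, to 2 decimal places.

2.13

lx = nx/n0 = nx/1000: 1, 0.752, 0.531, 0.368, 0.211, 0.124, 0.055, 0.013, 0
lx·mx: 0, 3.1584, 2.1771, 1.6928, 0.4642, 0.2852, 0.154, 0.0143, 0 → R0 = 7.946
x·lx·mx: 0, 3.1584, 4.3542, 5.0784, 1.8568, 1.426, 0.924, 0.1001, 0 → Σ = 16.8979
T = 16.8979 / 7.946 = 2.126592… → 2.13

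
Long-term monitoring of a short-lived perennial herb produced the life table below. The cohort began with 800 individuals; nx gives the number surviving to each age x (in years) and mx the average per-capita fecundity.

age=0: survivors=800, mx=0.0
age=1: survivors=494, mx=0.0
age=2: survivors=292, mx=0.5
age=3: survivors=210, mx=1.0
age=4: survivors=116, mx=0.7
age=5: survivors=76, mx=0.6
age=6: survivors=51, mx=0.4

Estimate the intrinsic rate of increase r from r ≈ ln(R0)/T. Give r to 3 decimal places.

lx = nx/n0 = nx/800: 1, 0.6175, 0.365, 0.2625, 0.145, 0.095, 0.06375
R0 = Σ lx·mx = 0 + 0 + 0.1825 + 0.2625 + 0.1015 + 0.057 + 0.0255… = 0.629
Σ x·lx·mx = 1.9965; T = 1.9965/0.629 = 3.17409…
r ≈ ln(R0)/T = ln(0.629)/3.17409… = -0.14607… → -0.146

-0.146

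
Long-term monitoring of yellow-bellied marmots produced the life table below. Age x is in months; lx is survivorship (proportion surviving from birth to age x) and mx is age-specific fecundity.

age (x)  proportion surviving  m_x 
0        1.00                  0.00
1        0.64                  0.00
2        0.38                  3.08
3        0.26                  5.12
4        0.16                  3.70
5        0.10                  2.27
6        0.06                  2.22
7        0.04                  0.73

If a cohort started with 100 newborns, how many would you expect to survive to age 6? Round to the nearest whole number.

6

Expected survivors = N0 · l_6 = 100 × 0.06 = 6 → 6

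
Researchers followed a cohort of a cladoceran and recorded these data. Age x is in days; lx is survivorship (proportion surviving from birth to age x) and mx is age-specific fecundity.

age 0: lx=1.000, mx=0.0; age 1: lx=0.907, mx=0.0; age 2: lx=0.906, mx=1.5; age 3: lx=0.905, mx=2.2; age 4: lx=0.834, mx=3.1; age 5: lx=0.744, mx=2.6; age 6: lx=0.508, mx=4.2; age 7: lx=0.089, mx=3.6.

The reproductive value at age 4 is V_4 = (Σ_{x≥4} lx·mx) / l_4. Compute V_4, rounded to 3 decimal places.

8.362

lx·mx for x ≥ 4: 2.5854, 1.9344, 2.1336, 0.3204 → sum = 6.9738
V_4 = 6.9738 / l_4 = 6.9738 / 0.834 = 8.361871… → 8.362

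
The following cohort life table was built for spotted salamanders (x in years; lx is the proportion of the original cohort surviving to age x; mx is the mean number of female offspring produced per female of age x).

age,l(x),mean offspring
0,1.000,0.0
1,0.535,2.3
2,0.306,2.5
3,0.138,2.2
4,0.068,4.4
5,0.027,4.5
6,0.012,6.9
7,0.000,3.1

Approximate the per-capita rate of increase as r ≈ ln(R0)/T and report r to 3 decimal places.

0.484

R0 = Σ lx·mx = 0 + 1.2305 + 0.765 + 0.3036 + 0.2992 + 0.1215 + 0.0828 + 0 = 2.8026
Σ x·lx·mx = 5.9724; T = 5.9724/2.8026 = 2.13102…
r ≈ ln(R0)/T = ln(2.8026)/2.13102… = 0.48359… → 0.484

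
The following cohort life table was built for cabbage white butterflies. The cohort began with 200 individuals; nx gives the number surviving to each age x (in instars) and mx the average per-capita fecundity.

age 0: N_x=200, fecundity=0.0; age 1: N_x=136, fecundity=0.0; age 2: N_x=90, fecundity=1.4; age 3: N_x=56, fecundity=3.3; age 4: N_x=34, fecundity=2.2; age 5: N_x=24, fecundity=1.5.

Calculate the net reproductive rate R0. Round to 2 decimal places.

lx = nx/n0 = nx/200: 1, 0.68, 0.45, 0.28, 0.17, 0.12
lx·mx by age: 0, 0, 0.63, 0.924, 0.374, 0.18
R0 = Σ lx·mx = 2.108 → 2.11

2.11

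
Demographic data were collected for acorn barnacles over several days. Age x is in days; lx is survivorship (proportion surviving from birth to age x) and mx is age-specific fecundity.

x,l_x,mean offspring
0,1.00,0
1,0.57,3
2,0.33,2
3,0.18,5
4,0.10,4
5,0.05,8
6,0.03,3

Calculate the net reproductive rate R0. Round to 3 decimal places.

4.160

lx·mx by age: 0, 1.71, 0.66, 0.9, 0.4, 0.4, 0.09
R0 = Σ lx·mx = 4.16 → 4.160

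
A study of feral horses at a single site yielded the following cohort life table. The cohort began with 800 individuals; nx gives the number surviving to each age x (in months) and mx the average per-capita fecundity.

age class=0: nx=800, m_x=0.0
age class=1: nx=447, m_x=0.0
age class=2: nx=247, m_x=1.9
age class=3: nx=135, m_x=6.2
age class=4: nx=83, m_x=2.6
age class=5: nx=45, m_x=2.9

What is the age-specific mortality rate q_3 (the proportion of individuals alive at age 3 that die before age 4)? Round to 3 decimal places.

0.385

lx = nx/n0 = nx/800: 1, 0.55875, 0.30875, 0.16875, 0.10375, 0.05625
q_3 = (l_3 − l_4) / l_3 = (0.16875 − 0.10375) / 0.16875
     = 0.065 / 0.16875 = 0.385185… → 0.385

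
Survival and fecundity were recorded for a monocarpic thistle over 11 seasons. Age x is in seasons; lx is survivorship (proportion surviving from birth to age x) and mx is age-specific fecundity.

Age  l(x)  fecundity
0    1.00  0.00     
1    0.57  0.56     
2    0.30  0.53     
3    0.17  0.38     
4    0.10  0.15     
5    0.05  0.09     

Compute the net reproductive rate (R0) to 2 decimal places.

0.56

lx·mx by age: 0, 0.3192, 0.159, 0.0646, 0.015, 0.0045
R0 = Σ lx·mx = 0.5623 → 0.56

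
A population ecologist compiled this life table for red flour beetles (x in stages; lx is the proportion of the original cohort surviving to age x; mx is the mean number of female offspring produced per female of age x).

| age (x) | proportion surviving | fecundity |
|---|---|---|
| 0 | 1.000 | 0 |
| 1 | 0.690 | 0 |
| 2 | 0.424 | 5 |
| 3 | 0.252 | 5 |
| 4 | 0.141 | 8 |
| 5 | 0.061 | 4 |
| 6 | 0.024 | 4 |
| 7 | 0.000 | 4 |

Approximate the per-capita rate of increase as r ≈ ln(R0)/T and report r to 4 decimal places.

R0 = Σ lx·mx = 0 + 0 + 2.12 + 1.26 + 1.128 + 0.244 + 0.096 + 0 = 4.848
Σ x·lx·mx = 14.328; T = 14.328/4.848 = 2.95545…
r ≈ ln(R0)/T = ln(4.848)/2.95545… = 0.534121… → 0.5341

0.5341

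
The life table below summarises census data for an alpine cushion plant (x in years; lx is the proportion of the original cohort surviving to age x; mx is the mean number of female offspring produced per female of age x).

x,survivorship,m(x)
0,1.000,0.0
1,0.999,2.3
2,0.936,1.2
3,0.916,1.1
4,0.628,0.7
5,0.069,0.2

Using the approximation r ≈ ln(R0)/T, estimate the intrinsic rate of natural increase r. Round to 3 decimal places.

R0 = Σ lx·mx = 0 + 2.2977 + 1.1232 + 1.0076 + 0.4396 + 0.0138 = 4.8819
Σ x·lx·mx = 9.3943; T = 9.3943/4.8819 = 1.92431…
r ≈ ln(R0)/T = ln(4.8819)/1.92431… = 0.82395… → 0.824

0.824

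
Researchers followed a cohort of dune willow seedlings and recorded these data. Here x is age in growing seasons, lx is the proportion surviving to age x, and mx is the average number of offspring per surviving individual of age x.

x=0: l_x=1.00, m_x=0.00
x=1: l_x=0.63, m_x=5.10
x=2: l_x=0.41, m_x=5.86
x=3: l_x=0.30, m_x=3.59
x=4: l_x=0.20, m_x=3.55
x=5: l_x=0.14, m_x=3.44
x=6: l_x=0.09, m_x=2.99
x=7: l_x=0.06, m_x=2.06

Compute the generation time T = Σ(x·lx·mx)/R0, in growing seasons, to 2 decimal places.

lx·mx: 0, 3.213, 2.4026, 1.077, 0.71, 0.4816, 0.2691, 0.1236 → R0 = 8.2769
x·lx·mx: 0, 3.213, 4.8052, 3.231, 2.84, 2.408, 1.6146, 0.8652 → Σ = 18.977
T = 18.977 / 8.2769 = 2.292767… → 2.29

2.29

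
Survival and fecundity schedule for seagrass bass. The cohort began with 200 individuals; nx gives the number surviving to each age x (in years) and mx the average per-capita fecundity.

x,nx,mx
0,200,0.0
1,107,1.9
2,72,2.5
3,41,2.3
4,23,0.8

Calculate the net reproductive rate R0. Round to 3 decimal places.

lx = nx/n0 = nx/200: 1, 0.535, 0.36, 0.205, 0.115
lx·mx by age: 0, 1.0165, 0.9, 0.4715, 0.092
R0 = Σ lx·mx = 2.48 → 2.480

2.480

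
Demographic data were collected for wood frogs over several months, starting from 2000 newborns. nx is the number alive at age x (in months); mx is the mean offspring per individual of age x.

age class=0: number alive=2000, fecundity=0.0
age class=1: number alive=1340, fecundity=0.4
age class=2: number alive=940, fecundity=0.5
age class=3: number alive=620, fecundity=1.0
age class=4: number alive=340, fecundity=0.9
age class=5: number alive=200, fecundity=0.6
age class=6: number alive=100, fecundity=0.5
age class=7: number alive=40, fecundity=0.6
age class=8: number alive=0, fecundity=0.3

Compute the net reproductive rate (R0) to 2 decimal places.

lx = nx/n0 = nx/2000: 1, 0.67, 0.47, 0.31, 0.17, 0.1, 0.05, 0.02, 0
lx·mx by age: 0, 0.268, 0.235, 0.31, 0.153, 0.06, 0.025, 0.012, 0
R0 = Σ lx·mx = 1.063 → 1.06

1.06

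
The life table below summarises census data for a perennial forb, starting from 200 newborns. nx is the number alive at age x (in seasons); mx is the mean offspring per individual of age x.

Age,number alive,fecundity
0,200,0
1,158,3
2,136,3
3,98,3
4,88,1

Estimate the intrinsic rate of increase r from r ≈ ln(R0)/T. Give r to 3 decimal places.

0.923

lx = nx/n0 = nx/200: 1, 0.79, 0.68, 0.49, 0.44
R0 = Σ lx·mx = 0 + 2.37 + 2.04 + 1.47 + 0.44 = 6.32
Σ x·lx·mx = 12.62; T = 12.62/6.32 = 1.99684…
r ≈ ln(R0)/T = ln(6.32)/1.99684… = 0.92332… → 0.923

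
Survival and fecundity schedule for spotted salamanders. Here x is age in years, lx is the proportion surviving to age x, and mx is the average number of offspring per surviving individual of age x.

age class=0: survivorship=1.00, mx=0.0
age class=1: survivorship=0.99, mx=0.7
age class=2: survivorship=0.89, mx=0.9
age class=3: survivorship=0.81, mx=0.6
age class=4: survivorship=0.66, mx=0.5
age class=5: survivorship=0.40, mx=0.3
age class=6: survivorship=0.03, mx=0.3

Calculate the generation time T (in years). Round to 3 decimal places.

lx·mx: 0, 0.693, 0.801, 0.486, 0.33, 0.12, 0.009 → R0 = 2.439
x·lx·mx: 0, 0.693, 1.602, 1.458, 1.32, 0.6, 0.054 → Σ = 5.727
T = 5.727 / 2.439 = 2.348093… → 2.348

2.348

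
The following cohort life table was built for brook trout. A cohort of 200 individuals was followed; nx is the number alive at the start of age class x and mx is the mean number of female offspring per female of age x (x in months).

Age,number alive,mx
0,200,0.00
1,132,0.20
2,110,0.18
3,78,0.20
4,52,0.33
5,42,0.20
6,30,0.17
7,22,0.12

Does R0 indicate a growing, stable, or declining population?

lx = nx/n0 = nx/200: 1, 0.66, 0.55, 0.39, 0.26, 0.21, 0.15, 0.11
R0 = Σ lx·mx = 0 + 0.132 + 0.099 + 0.078 + 0.0858 + 0.042 + 0.0255 + 0.0132 = 0.4755
R0 < 1, so the population is declining.

declining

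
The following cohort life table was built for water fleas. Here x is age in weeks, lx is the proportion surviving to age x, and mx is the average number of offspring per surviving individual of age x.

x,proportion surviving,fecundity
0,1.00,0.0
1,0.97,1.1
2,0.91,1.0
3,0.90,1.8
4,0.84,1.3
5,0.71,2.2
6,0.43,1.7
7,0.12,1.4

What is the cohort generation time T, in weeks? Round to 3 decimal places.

lx·mx: 0, 1.067, 0.91, 1.62, 1.092, 1.562, 0.731, 0.168 → R0 = 7.15
x·lx·mx: 0, 1.067, 1.82, 4.86, 4.368, 7.81, 4.386, 1.176 → Σ = 25.487
T = 25.487 / 7.15 = 3.564615… → 3.565

3.565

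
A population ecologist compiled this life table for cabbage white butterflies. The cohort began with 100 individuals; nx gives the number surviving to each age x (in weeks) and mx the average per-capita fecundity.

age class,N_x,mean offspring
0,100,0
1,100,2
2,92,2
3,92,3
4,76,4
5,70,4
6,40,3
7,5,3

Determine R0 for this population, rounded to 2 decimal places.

lx = nx/n0 = nx/100: 1, 1, 0.92, 0.92, 0.76, 0.7, 0.4, 0.05
lx·mx by age: 0, 2, 1.84, 2.76, 3.04, 2.8, 1.2, 0.15
R0 = Σ lx·mx = 13.79 → 13.79

13.79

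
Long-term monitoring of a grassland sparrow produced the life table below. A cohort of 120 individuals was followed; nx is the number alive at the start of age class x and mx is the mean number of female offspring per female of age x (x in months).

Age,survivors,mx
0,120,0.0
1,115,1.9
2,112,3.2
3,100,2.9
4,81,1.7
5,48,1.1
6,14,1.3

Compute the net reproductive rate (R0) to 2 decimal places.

8.96

lx = nx/n0 = nx/120: 1, 0.95833…, 0.93333…, 0.83333…, 0.675, 0.4, 0.11667…
lx·mx by age: 0, 1.820833…, 2.986667…, 2.416667…, 1.1475, 0.44, 0.151667…
R0 = Σ lx·mx = 8.963333… → 8.96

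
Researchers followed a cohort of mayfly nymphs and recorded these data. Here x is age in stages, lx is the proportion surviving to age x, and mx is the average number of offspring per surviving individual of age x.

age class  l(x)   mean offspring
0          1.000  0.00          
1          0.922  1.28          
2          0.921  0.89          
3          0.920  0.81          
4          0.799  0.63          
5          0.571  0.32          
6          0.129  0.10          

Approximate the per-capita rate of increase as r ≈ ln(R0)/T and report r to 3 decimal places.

0.528

R0 = Σ lx·mx = 0 + 1.18016 + 0.81969 + 0.7452 + 0.50337 + 0.18272 + 0.0129 = 3.44404
Σ x·lx·mx = 8.05962; T = 8.05962/3.44404 = 2.34016…
r ≈ ln(R0)/T = ln(3.44404)/2.34016… = 0.52844… → 0.528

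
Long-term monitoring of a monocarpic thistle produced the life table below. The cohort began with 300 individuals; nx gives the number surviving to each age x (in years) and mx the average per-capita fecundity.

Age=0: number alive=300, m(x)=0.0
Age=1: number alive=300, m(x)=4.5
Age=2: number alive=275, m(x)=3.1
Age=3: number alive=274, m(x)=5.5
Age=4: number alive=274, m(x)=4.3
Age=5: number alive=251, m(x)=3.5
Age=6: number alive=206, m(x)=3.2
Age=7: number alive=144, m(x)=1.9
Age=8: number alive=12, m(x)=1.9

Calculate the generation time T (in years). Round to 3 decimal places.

3.382

lx = nx/n0 = nx/300: 1, 1, 0.91667…, 0.91333…, 0.91333…, 0.83667…, 0.68667…, 0.48, 0.04
lx·mx: 0, 4.5, 2.841667…, 5.023333…, 3.927333…, 2.928333…, 2.197333…, 0.912, 0.076 → R0 = 22.406…
x·lx·mx: 0, 4.5, 5.683333…, 15.07…, 15.709333…, 14.641667…, 13.184…, 6.384, 0.608 → Σ = 75.780333…
T = 75.780333… / 22.406… = 3.382145… → 3.382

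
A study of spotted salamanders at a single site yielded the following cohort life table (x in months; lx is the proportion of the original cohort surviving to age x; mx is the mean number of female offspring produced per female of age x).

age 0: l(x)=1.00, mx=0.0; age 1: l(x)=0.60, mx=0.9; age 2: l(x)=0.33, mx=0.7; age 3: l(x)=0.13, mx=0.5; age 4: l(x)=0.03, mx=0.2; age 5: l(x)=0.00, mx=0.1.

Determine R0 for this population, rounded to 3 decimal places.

0.842

lx·mx by age: 0, 0.54, 0.231, 0.065, 0.006, 0
R0 = Σ lx·mx = 0.842 → 0.842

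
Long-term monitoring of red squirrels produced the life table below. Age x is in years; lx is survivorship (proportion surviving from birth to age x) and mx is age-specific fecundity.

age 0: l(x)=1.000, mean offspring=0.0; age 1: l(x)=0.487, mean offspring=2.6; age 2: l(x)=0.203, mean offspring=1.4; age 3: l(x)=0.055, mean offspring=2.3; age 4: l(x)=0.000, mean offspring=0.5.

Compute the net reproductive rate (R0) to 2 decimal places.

lx·mx by age: 0, 1.2662, 0.2842, 0.1265, 0
R0 = Σ lx·mx = 1.6769 → 1.68

1.68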